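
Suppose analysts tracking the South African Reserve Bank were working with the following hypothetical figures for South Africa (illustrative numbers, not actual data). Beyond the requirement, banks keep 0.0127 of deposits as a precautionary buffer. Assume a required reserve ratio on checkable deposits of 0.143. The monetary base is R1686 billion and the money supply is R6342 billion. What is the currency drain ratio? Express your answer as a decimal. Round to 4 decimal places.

Using m = M/MB = 6342/1686 ≈ 3.761566. From m = (1 + c)/(c + rr + e), rearranging gives 1 + c = m·(c + rr + e), so c·(1 − m) = m·(rr + e) − 1.
Hence c = [m·(rr + e) − 1]/(1 − m) = [3.761566 × (0.143 + 0.0127) − 1] / (1 − 3.761566) ≈ 0.150032.

0.1500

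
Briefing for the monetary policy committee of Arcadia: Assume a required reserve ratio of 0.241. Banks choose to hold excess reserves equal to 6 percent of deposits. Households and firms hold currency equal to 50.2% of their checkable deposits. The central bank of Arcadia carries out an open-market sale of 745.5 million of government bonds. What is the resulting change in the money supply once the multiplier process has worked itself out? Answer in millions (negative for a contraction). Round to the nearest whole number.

The money multiplier is m = (1 + c) / (rr + e + c) = (1 + 0.502) / (0.241 + 0.06 + 0.502) ≈ 1.8705.
The sale removes 745.5 million of base, so ΔM = m × ΔMB = 1.8705 × (−745.5) ≈ -1394.4578 million.

-1394 million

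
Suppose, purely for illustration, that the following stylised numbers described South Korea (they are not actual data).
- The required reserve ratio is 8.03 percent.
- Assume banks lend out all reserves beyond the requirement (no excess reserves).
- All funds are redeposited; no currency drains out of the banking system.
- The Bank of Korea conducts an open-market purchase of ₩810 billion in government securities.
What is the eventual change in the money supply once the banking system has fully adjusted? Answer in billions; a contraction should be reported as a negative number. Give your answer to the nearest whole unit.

₩10087 billion

The simple money multiplier is m = 1/rr = 1/0.0803 ≈ 12.4533.
An open-market purchase increases the monetary base by 810 billion, so ΔM = m × ΔMB = 12.4533 × 810 = 10087.173 billion.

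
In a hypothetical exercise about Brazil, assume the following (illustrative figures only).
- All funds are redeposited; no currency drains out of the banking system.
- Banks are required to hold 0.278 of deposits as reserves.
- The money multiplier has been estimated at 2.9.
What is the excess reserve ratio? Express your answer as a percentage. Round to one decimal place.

Using m = 2.9. Since m = (1 + c)/(c + rr + e), the denominator satisfies c + rr + e = (1 + c)/m = (1 + 0) / 2.9 ≈ 0.344828.
With c = 0 and rr = 0.278, the excess reserve ratio is 0.344828 − 0 − 0.278 = 0.066828.

6.7%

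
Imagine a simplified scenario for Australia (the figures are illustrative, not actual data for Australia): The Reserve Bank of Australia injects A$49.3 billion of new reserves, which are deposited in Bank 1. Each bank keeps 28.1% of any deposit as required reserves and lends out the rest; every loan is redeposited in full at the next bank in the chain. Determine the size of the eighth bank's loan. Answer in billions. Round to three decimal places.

Each bank lends a fraction (1 − rr) = 0.7190 of the deposit it receives, so Bank 8 receives 49.3·0.7190^7 and lends 49.3·0.7190^8 ≈ 3.5211 billion.

A$3.521 billion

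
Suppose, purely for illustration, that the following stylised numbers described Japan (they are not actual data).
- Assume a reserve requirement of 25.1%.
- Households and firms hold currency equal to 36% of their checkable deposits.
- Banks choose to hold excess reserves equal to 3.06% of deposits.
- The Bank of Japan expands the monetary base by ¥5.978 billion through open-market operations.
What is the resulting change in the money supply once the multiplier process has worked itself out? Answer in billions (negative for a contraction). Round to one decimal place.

¥12.7 billion

The money multiplier is m = (1 + c) / (rr + e + c) = (1 + 0.36) / (0.251 + 0.0306 + 0.36) ≈ 2.1197.
The purchase adds 5.978 billion of base, so ΔM = m × ΔMB = 2.1197 × (+5.978) ≈ 12.6716 billion.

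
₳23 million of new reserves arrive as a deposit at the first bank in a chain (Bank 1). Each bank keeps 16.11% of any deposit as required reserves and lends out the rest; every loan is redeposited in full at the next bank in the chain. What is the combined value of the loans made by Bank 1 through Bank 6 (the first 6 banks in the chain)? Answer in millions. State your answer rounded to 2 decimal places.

₳78.02 million

Bank i lends (1 − rr)^i of the original deposit: Bank 1 lends 23·0.8389 = 19.2947, Bank 2 lends 23·0.8389² ≈ 16.1863, and so on.
Summing a geometric series: total = 23·[0.8389·(1 − 0.8389^6) / (1 − 0.8389)] ≈ 78.0235 million.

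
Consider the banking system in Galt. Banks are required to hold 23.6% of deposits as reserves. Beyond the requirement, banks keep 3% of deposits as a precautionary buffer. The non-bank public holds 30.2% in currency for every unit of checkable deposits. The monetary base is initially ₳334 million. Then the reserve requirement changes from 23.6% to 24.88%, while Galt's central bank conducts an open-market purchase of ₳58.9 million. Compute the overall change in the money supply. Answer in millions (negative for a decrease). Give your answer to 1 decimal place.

₳115.2 million

Before: m₁ = (1 + 0.302) / (0.236 + 0.03 + 0.302) ≈ 2.29225, MB₁ = 334, so M₁ = 2.29225 × 334 = 765.6115 million.
After: m₂ = (1 + 0.302) / (0.2488 + 0.03 + 0.302) ≈ 2.24174, MB₂ = 334 + 58.9 = 392.9, so M₂ = 2.24174 × 392.9 ≈ 880.7796 million.
ΔM = M₂ − M₁ = 880.7796 − 765.6115 = 115.1681 million.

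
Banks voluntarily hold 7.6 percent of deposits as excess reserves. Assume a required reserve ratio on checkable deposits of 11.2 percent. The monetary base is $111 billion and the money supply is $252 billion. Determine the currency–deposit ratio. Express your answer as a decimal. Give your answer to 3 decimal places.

Using m = M/MB = 252/111 ≈ 2.270270. From m = (1 + c)/(c + rr + e), rearranging gives 1 + c = m·(c + rr + e), so c·(1 − m) = m·(rr + e) − 1.
Hence c = [m·(rr + e) − 1]/(1 − m) = [2.270270 × (0.112 + 0.076) − 1] / (1 − 2.270270) ≈ 0.451234.

0.451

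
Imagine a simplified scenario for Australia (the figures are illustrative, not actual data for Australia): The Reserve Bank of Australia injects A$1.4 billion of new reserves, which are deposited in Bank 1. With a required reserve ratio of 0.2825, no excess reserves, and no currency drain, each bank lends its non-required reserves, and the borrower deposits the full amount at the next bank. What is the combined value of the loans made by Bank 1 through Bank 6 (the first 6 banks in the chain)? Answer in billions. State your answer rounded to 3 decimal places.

Bank i lends (1 − rr)^i of the original deposit: Bank 1 lends 1.4·0.7175 = 1.0045, Bank 2 lends 1.4·0.7175² ≈ 0.7207, and so on.
Summing a geometric series: total = 1.4·[0.7175·(1 − 0.7175^6) / (1 − 0.7175)] ≈ 3.0706 billion.

A$3.071 billion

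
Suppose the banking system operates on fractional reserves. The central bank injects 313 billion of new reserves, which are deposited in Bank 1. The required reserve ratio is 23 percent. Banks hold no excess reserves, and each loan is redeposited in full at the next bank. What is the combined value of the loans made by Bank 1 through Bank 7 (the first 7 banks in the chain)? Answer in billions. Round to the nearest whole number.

880 billion

Bank i lends (1 − rr)^i of the original deposit: Bank 1 lends 313·0.7700 = 241.0100, Bank 2 lends 313·0.7700² = 185.5777, and so on.
Summing a geometric series: total = 313·[0.7700·(1 − 0.7700^7) / (1 − 0.7700)] ≈ 879.7020 billion.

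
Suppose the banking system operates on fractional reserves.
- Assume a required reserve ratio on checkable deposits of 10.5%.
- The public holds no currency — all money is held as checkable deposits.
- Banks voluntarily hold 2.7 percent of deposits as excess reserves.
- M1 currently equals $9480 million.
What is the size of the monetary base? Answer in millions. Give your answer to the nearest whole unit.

$1251 million

The money multiplier is m = 1 / (rr + e) = 1 / (0.105 + 0.027) ≈ 7.57576.
MB = M / m = 9480 / 7.57576 ≈ 1251.3596 million.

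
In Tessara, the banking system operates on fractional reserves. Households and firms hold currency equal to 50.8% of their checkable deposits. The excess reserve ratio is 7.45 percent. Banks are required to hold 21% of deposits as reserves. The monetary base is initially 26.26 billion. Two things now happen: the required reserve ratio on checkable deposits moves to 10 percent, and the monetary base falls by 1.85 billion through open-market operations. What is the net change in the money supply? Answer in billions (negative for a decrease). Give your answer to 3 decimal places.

Before: m₁ = (1 + 0.508) / (0.21 + 0.0745 + 0.508) ≈ 1.902839, MB₁ = 26.26, so M₁ = 1.902839 × 26.26 ≈ 49.9686 billion.
After: m₂ = (1 + 0.508) / (0.1 + 0.0745 + 0.508) ≈ 2.209524, MB₂ = 26.26 − 1.85 = 24.41, so M₂ = 2.209524 × 24.41 ≈ 53.9345 billion.
ΔM = M₂ − M₁ = 53.9345 − 49.9686 = 3.9659 billion.

3.966 billion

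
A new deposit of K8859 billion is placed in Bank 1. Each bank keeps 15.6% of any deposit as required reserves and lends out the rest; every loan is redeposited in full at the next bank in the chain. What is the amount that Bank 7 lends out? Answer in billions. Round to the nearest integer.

K2703 billion

Each bank lends a fraction (1 − rr) = 0.8440 of the deposit it receives, so Bank 7 receives 8859·0.8440^6 and lends 8859·0.8440^7 ≈ 2702.6003 billion.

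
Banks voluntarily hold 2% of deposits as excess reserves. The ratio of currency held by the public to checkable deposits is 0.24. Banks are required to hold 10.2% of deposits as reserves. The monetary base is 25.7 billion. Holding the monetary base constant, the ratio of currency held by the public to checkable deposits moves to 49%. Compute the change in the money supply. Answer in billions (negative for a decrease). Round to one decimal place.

Initially m₁ = (1 + 0.24) / (0.102 + 0.02 + 0.24) ≈ 3.4254, so M₁ = 3.4254 × 25.7 ≈ 88.0328 billion.
After the change m₂ = (1 + 0.49) / (0.102 + 0.02 + 0.49) ≈ 2.4346, so M₂ = 2.4346 × 25.7 ≈ 62.5692 billion.
ΔM = M₂ − M₁ = 62.5692 − 88.0328 = -25.4636 billion.

-25.5 billion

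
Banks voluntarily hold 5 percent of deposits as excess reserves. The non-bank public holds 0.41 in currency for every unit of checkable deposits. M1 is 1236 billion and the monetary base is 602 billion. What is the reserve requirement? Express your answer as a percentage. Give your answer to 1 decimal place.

22.7%

Using m = M/MB = 1236/602 ≈ 2.053156. Since m = (1 + c)/(c + rr + e), the denominator satisfies c + rr + e = (1 + c)/m = (1 + 0.41) / 2.053156 ≈ 0.686748.
With c = 0.41 and e = 0.05, the reserve requirement is 0.686748 − 0.41 − 0.05 = 0.226748.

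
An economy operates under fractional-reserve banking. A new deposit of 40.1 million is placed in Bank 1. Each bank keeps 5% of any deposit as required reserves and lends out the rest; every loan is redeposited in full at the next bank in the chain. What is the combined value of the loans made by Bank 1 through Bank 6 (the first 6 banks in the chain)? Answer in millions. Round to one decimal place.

Bank i lends (1 − rr)^i of the original deposit: Bank 1 lends 40.1·0.9500 = 38.0950, Bank 2 lends 40.1·0.9500² ≈ 36.1902, and so on.
Summing a geometric series: total = 40.1·[0.9500·(1 − 0.9500^6) / (1 − 0.9500)] ≈ 201.8335 million.

201.8 million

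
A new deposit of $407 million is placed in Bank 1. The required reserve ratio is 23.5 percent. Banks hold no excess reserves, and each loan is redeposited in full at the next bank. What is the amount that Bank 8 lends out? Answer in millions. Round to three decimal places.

$47.740 million

Each bank lends a fraction (1 − rr) = 0.7650 of the deposit it receives, so Bank 8 receives 407·0.7650^7 and lends 407·0.7650^8 ≈ 47.7404 million.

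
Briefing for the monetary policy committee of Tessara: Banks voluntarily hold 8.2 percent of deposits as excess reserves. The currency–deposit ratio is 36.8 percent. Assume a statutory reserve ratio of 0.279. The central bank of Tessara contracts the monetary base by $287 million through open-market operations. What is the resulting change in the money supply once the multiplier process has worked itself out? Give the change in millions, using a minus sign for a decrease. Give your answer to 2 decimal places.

The money multiplier is m = (1 + c) / (rr + e + c) = (1 + 0.368) / (0.279 + 0.082 + 0.368) ≈ 1.876543.
The sale removes 287 million of base, so ΔM = m × ΔMB = 1.876543 × (−287) ≈ -538.5678 million.

-538.57 million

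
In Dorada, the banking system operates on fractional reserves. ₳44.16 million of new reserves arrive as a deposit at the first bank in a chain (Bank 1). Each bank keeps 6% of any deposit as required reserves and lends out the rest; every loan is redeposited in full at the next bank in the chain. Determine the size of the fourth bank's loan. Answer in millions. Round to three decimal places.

₳34.478 million

Each bank lends a fraction (1 − rr) = 0.9400 of the deposit it receives, so Bank 4 receives 44.16·0.9400^3 and lends 44.16·0.9400^4 ≈ 34.4779 million.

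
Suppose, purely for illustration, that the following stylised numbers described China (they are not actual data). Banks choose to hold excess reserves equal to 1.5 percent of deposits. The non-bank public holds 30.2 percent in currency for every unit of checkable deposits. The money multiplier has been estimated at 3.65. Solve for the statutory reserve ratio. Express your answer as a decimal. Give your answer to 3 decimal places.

Using m = 3.65. Since m = (1 + c)/(c + rr + e), the denominator satisfies c + rr + e = (1 + c)/m = (1 + 0.302) / 3.65 ≈ 0.356712.
With c = 0.302 and e = 0.015, the statutory reserve ratio is 0.356712 − 0.302 − 0.015 = 0.039712.

0.040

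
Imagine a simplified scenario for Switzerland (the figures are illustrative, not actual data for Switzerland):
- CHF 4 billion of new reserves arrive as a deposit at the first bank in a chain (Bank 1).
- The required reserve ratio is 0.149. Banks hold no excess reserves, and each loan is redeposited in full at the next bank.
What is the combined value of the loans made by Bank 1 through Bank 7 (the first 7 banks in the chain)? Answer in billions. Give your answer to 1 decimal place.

Bank i lends (1 − rr)^i of the original deposit: Bank 1 lends 4·0.8510 = 3.4040, Bank 2 lends 4·0.8510² ≈ 2.8968, and so on.
Summing a geometric series: total = 4·[0.8510·(1 − 0.8510^7) / (1 − 0.8510)] ≈ 15.4613 billion.

CHF 15.5 billion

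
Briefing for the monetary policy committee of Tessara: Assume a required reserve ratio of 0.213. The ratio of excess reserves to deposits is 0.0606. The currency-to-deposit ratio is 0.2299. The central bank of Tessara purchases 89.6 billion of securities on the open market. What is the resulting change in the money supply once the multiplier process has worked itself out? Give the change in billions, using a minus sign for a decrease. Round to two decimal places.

218.87 billion

The money multiplier is m = (1 + c) / (rr + e + c) = (1 + 0.2299) / (0.213 + 0.0606 + 0.2299) ≈ 2.44270.
The purchase adds 89.6 billion of base, so ΔM = m × ΔMB = 2.44270 × (+89.6) ≈ 218.8659 billion.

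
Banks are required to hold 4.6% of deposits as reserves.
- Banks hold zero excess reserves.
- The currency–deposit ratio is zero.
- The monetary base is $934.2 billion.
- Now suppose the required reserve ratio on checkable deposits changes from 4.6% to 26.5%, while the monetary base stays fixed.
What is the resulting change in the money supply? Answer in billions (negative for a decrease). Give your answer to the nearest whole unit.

-16783 billion

Initially m₁ = 1 / (0.046) ≈ 21.7391, so M₁ = 21.7391 × 934.2 ≈ 20308.6672 billion.
After the change m₂ = 1 / (0.265) ≈ 3.7736, so M₂ = 3.7736 × 934.2 ≈ 3525.2971 billion.
ΔM = M₂ − M₁ = 3525.2971 − 20308.6672 = -16783.3701 billion.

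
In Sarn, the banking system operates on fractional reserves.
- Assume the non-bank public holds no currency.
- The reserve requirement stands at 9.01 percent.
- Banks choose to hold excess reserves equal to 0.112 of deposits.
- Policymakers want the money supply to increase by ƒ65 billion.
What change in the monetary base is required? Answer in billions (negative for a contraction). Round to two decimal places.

The money multiplier is m = 1 / (rr + e) = 1 / (0.0901 + 0.112) ≈ 4.94805.
ΔMB = ΔM / m = (+65) / 4.94805 ≈ 13.1365 billion.

ƒ13.14 billion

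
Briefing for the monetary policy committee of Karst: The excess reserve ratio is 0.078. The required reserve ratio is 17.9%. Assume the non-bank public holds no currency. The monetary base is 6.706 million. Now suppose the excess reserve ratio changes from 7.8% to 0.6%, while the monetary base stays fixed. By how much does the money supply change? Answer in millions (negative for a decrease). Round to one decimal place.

Initially m₁ = 1 / (0.179 + 0.078) ≈ 3.8911, so M₁ = 3.8911 × 6.706 ≈ 26.0937 million.
After the change m₂ = 1 / (0.179 + 0.006) ≈ 5.4054, so M₂ = 5.4054 × 6.706 ≈ 36.2486 million.
ΔM = M₂ − M₁ = 36.2486 − 26.0937 = 10.1549 million.

10.2 million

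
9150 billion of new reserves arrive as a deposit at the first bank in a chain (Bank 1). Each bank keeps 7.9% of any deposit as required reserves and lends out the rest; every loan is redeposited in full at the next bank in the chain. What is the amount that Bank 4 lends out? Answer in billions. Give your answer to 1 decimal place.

Each bank lends a fraction (1 − rr) = 0.9210 of the deposit it receives, so Bank 4 receives 9150·0.9210^3 and lends 9150·0.9210^4 ≈ 6583.5421 billion.

6583.5 billion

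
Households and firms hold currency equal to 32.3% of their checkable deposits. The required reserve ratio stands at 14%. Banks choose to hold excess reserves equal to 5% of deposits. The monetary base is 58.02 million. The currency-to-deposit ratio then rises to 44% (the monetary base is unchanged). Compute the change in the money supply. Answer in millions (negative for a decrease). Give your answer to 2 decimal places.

Initially m₁ = (1 + 0.323) / (0.14 + 0.05 + 0.323) ≈ 2.57895, so M₁ = 2.57895 × 58.02 ≈ 149.6307 million.
After the change m₂ = (1 + 0.44) / (0.14 + 0.05 + 0.44) ≈ 2.28571, so M₂ = 2.28571 × 58.02 ≈ 132.6169 million.
ΔM = M₂ − M₁ = 132.6169 − 149.6307 = -17.0138 million.

-17.01 million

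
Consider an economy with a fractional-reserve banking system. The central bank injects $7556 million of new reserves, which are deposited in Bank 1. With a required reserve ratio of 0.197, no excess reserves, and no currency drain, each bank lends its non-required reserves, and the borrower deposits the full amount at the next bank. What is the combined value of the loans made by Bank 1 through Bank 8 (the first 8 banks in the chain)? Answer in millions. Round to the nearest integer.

$25475 million

Bank i lends (1 − rr)^i of the original deposit: Bank 1 lends 7556·0.8030 = 6067.4680, Bank 2 lends 7556·0.8030² ≈ 4872.1768, and so on.
Summing a geometric series: total = 7556·[0.8030·(1 − 0.8030^8) / (1 − 0.8030)] ≈ 25474.9918 million.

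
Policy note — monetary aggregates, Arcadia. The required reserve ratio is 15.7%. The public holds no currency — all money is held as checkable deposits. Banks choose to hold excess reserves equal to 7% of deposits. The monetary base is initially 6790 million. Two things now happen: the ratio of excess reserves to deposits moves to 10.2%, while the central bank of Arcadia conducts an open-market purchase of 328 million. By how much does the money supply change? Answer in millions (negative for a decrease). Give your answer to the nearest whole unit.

-2429 million

Before: m₁ = 1 / (0.157 + 0.07) ≈ 4.40529, MB₁ = 6790, so M₁ = 4.40529 × 6790 = 29911.9191 million.
After: m₂ = 1 / (0.157 + 0.102) ≈ 3.86100, MB₂ = 6790 + 328 = 7118, so M₂ = 3.86100 × 7118 = 27482.598 million.
ΔM = M₂ − M₁ = 27482.598 − 29911.9191 = -2429.3211 million.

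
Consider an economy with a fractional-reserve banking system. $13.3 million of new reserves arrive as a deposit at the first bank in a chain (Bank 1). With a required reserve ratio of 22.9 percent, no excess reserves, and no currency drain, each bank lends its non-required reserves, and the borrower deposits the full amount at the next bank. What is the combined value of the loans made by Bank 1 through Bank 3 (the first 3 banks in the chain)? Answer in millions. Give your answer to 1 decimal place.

$24.3 million

Bank i lends (1 − rr)^i of the original deposit: Bank 1 lends 13.3·0.7710 = 10.2543, Bank 2 lends 13.3·0.7710² ≈ 7.9061, and so on.
Summing a geometric series: total = 13.3·[0.7710·(1 − 0.7710^3) / (1 − 0.7710)] ≈ 24.2559 million.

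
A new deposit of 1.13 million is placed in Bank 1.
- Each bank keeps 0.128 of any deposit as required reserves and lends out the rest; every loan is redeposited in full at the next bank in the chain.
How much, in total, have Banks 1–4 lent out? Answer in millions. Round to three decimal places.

Bank i lends (1 − rr)^i of the original deposit: Bank 1 lends 1.13·0.8720 ≈ 0.9854, Bank 2 lends 1.13·0.8720² ≈ 0.8592, and so on.
Summing a geometric series: total = 1.13·[0.8720·(1 − 0.8720^4) / (1 − 0.8720)] ≈ 3.2472 million.

3.247 million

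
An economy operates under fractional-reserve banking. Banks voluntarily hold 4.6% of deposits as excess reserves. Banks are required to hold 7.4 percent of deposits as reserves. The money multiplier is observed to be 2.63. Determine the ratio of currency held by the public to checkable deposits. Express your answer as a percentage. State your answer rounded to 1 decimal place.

42.0%

Using m = 2.63. From m = (1 + c)/(c + rr + e), rearranging gives 1 + c = m·(c + rr + e), so c·(1 − m) = m·(rr + e) − 1.
Hence c = [m·(rr + e) − 1]/(1 − m) = [2.63 × (0.074 + 0.046) − 1] / (1 − 2.63) ≈ 0.419877.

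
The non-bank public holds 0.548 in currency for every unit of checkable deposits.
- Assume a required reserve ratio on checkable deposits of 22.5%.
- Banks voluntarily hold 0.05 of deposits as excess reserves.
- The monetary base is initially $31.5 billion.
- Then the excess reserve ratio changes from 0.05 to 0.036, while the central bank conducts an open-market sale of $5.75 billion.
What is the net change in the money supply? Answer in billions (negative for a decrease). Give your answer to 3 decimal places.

-9.977 billion

Before: m₁ = (1 + 0.548) / (0.225 + 0.05 + 0.548) ≈ 1.880923, MB₁ = 31.5, so M₁ = 1.880923 × 31.5 ≈ 59.2491 billion.
After: m₂ = (1 + 0.548) / (0.225 + 0.036 + 0.548) ≈ 1.913473, MB₂ = 31.5 − 5.75 = 25.75, so M₂ = 1.913473 × 25.75 ≈ 49.2719 billion.
ΔM = M₂ − M₁ = 49.2719 − 59.2491 = -9.9772 billion.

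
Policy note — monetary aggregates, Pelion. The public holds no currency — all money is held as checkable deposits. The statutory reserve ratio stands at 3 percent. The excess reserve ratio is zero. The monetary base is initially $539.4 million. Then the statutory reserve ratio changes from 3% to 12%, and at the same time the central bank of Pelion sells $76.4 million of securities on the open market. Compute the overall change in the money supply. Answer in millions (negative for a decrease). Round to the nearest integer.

-14122 million

Before: m₁ = 1 / (0.03) ≈ 33.3333, MB₁ = 539.4, so M₁ = 33.3333 × 539.4 ≈ 17979.982 million.
After: m₂ = 1 / (0.12) ≈ 8.3333, MB₂ = 539.4 − 76.4 = 463, so M₂ = 8.3333 × 463 = 3858.3179 million.
ΔM = M₂ − M₁ = 3858.3179 − 17979.982 = -14121.6641 million.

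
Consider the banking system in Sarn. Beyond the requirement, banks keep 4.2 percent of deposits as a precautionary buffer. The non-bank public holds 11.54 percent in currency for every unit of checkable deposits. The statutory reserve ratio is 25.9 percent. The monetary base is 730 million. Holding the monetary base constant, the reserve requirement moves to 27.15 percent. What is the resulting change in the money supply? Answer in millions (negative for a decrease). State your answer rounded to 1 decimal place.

Initially m₁ = (1 + 0.1154) / (0.259 + 0.042 + 0.1154) ≈ 2.67867, so M₁ = 2.67867 × 730 = 1955.4291 million.
After the change m₂ = (1 + 0.1154) / (0.2715 + 0.042 + 0.1154) ≈ 2.60061, so M₂ = 2.60061 × 730 = 1898.4453 million.
ΔM = M₂ − M₁ = 1898.4453 − 1955.4291 = -56.9838 million.

-57.0 million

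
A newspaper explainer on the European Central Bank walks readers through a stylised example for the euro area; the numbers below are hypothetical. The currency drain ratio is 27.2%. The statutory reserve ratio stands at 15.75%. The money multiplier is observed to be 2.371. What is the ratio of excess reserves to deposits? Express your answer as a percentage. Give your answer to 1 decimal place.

Using m = 2.371. Since m = (1 + c)/(c + rr + e), the denominator satisfies c + rr + e = (1 + c)/m = (1 + 0.272) / 2.371 ≈ 0.536482.
With c = 0.272 and rr = 0.1575, the ratio of excess reserves to deposits is 0.536482 − 0.272 − 0.1575 = 0.106982.

10.7%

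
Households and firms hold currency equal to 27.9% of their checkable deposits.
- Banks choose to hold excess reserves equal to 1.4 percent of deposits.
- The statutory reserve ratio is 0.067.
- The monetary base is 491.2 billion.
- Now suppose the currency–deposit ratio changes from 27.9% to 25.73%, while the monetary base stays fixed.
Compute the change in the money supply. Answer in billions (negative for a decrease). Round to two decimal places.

Initially m₁ = (1 + 0.279) / (0.067 + 0.014 + 0.279) ≈ 3.552778, so M₁ = 3.552778 × 491.2 ≈ 1745.1246 billion.
After the change m₂ = (1 + 0.2573) / (0.067 + 0.014 + 0.2573) ≈ 3.716524, so M₂ = 3.716524 × 491.2 ≈ 1825.5566 billion.
ΔM = M₂ − M₁ = 1825.5566 − 1745.1246 = 80.432 billion.

80.43 billion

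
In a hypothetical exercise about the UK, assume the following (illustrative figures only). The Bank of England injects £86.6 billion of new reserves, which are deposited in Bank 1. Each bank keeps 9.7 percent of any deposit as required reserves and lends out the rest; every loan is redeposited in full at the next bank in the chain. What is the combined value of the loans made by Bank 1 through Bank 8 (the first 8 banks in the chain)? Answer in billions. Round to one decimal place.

£449.8 billion

Bank i lends (1 − rr)^i of the original deposit: Bank 1 lends 86.6·0.9030 = 78.1998, Bank 2 lends 86.6·0.9030² ≈ 70.6144, and so on.
Summing a geometric series: total = 86.6·[0.9030·(1 − 0.9030^8) / (1 − 0.9030)] ≈ 449.7850 billion.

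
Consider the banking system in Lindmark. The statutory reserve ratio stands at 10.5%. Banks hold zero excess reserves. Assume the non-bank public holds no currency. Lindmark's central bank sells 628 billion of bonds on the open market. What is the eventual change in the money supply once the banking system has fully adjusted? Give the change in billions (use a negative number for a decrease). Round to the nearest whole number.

-5981 billion

The simple money multiplier is m = 1/rr = 1/0.105 ≈ 9.5238.
An open-market sale reduces the monetary base by 628 billion, so ΔM = m × ΔMB = 9.5238 × (−628) = -5980.9464 billion.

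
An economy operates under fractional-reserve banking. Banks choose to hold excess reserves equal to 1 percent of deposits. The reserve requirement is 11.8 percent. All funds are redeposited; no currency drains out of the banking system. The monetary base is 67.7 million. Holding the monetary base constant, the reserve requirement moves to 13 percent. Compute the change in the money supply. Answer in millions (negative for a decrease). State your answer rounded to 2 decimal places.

-45.33 million

Initially m₁ = 1 / (0.118 + 0.01) = 7.81250, so M₁ = 7.81250 × 67.7 ≈ 528.9062 million.
After the change m₂ = 1 / (0.13 + 0.01) ≈ 7.14286, so M₂ = 7.14286 × 67.7 ≈ 483.5716 million.
ΔM = M₂ − M₁ = 483.5716 − 528.9062 = -45.3346 million.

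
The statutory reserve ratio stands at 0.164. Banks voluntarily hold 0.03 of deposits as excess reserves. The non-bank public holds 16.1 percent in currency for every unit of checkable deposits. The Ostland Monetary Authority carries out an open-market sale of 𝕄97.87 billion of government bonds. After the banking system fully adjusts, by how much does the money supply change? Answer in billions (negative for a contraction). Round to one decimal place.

-320.1 billion

The money multiplier is m = (1 + c) / (rr + e + c) = (1 + 0.161) / (0.164 + 0.03 + 0.161) ≈ 3.2704.
The sale removes 97.87 billion of base, so ΔM = m × ΔMB = 3.2704 × (−97.87) ≈ -320.074 billion.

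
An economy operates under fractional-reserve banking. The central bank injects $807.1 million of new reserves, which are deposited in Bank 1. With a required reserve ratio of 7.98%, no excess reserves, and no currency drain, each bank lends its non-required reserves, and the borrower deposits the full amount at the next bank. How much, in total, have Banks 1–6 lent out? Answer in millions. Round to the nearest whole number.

Bank i lends (1 − rr)^i of the original deposit: Bank 1 lends 807.1·0.9202 ≈ 742.6934, Bank 2 lends 807.1·0.9202² ≈ 683.4265, and so on.
Summing a geometric series: total = 807.1·[0.9202·(1 − 0.9202^6) / (1 − 0.9202)] ≈ 3656.2636 million.

$3656 million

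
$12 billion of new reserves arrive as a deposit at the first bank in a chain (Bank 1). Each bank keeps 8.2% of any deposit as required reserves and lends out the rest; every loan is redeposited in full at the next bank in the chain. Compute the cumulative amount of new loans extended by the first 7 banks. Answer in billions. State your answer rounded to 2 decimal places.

$60.53 billion

Bank i lends (1 − rr)^i of the original deposit: Bank 1 lends 12·0.9180 = 11.0160, Bank 2 lends 12·0.9180² ≈ 10.1127, and so on.
Summing a geometric series: total = 12·[0.9180·(1 − 0.9180^7) / (1 − 0.9180)] ≈ 60.5325 billion.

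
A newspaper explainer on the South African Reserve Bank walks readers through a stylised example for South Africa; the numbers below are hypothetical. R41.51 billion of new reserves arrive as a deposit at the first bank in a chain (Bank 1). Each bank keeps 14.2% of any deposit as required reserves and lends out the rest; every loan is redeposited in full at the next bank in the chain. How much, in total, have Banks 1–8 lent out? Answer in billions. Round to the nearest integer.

R177 billion

Bank i lends (1 − rr)^i of the original deposit: Bank 1 lends 41.51·0.8580 ≈ 35.6156, Bank 2 lends 41.51·0.8580² ≈ 30.5582, and so on.
Summing a geometric series: total = 41.51·[0.8580·(1 − 0.8580^8) / (1 − 0.8580)] ≈ 177.1508 billion.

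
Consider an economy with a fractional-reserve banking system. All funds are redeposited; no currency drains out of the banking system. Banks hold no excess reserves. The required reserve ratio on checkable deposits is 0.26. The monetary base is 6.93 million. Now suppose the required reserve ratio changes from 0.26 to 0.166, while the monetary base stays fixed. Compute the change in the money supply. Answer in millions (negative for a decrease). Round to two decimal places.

Initially m₁ = 1 / (0.26) ≈ 3.8462, so M₁ = 3.8462 × 6.93 ≈ 26.6542 million.
After the change m₂ = 1 / (0.166) ≈ 6.0241, so M₂ = 6.0241 × 6.93 ≈ 41.747 million.
ΔM = M₂ − M₁ = 41.747 − 26.6542 = 15.0928 million.

15.09 million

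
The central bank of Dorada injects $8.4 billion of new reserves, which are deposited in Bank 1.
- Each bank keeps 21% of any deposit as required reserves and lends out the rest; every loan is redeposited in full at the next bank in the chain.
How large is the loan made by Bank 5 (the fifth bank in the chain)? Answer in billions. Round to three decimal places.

Each bank lends a fraction (1 − rr) = 0.7900 of the deposit it receives, so Bank 5 receives 8.4·0.7900^4 and lends 8.4·0.7900^5 ≈ 2.5847 billion.

$2.585 billion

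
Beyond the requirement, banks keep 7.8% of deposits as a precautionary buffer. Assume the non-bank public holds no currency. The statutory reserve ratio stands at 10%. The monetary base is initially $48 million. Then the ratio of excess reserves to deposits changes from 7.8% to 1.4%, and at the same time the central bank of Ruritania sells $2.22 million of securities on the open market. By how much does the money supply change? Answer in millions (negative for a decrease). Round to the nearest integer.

$132 million

Before: m₁ = 1 / (0.1 + 0.078) ≈ 5.6180, MB₁ = 48, so M₁ = 5.6180 × 48 = 269.664 million.
After: m₂ = 1 / (0.1 + 0.014) ≈ 8.7719, MB₂ = 48 − 2.22 = 45.78, so M₂ = 8.7719 × 45.78 ≈ 401.5776 million.
ΔM = M₂ − M₁ = 401.5776 − 269.664 = 131.9136 million.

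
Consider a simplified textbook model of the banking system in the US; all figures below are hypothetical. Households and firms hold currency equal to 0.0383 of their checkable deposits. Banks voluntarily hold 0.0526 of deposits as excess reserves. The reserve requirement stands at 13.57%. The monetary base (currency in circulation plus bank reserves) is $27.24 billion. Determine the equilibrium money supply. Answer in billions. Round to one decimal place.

$124.8 billion

The money multiplier is m = (1 + c) / (rr + e + c) = (1 + 0.0383) / (0.1357 + 0.0526 + 0.0383) ≈ 4.5821.
So M = m × MB = 4.5821 × 27.24 ≈ 124.8164 billion.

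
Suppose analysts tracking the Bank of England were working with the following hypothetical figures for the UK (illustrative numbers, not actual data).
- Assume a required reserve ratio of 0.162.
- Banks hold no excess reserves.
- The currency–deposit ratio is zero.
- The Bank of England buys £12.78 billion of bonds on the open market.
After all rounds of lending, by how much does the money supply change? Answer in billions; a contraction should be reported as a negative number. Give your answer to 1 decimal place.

£78.9 billion

The simple money multiplier is m = 1/rr = 1/0.162 ≈ 6.1728.
An open-market purchase increases the monetary base by 12.78 billion, so ΔM = m × ΔMB = 6.1728 × 12.78 ≈ 78.8884 billion.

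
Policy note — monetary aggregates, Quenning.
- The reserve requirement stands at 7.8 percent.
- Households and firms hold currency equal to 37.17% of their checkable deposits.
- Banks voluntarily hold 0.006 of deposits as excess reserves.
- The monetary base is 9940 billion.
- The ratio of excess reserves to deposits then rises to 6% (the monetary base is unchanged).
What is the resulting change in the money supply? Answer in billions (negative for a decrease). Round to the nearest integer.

Initially m₁ = (1 + 0.3717) / (0.078 + 0.006 + 0.3717) ≈ 3.01009, so M₁ = 3.01009 × 9940 = 29920.2946 billion.
After the change m₂ = (1 + 0.3717) / (0.078 + 0.06 + 0.3717) ≈ 2.69119, so M₂ = 2.69119 × 9940 = 26750.4286 billion.
ΔM = M₂ − M₁ = 26750.4286 − 29920.2946 = -3169.866 billion.

-3170 billion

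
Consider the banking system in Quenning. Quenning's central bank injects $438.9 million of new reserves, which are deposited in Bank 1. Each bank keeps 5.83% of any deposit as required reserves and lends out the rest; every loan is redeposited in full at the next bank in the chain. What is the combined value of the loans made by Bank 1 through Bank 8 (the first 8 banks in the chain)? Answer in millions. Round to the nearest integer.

Bank i lends (1 − rr)^i of the original deposit: Bank 1 lends 438.9·0.9417 ≈ 413.3121, Bank 2 lends 438.9·0.9417² ≈ 389.2160, and so on.
Summing a geometric series: total = 438.9·[0.9417·(1 − 0.9417^8) / (1 − 0.9417)] ≈ 2705.0020 million.

$2705 million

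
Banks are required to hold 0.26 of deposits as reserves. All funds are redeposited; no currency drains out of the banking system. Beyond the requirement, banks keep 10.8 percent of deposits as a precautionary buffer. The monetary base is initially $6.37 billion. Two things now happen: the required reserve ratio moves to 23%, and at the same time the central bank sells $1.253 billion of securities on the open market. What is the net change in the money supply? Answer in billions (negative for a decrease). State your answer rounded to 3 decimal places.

Before: m₁ = 1 / (0.26 + 0.108) ≈ 2.71739, MB₁ = 6.37, so M₁ = 2.71739 × 6.37 ≈ 17.3098 billion.
After: m₂ = 1 / (0.23 + 0.108) ≈ 2.95858, MB₂ = 6.37 − 1.253 = 5.117, so M₂ = 2.95858 × 5.117 ≈ 15.1391 billion.
ΔM = M₂ − M₁ = 15.1391 − 17.3098 = -2.1707 billion.

-2.171 billion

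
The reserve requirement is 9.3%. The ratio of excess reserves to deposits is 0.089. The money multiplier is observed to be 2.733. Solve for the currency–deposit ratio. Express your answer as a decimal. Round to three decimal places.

0.290

Using m = 2.733. From m = (1 + c)/(c + rr + e), rearranging gives 1 + c = m·(c + rr + e), so c·(1 − m) = m·(rr + e) − 1.
Hence c = [m·(rr + e) − 1]/(1 − m) = [2.733 × (0.093 + 0.089) − 1] / (1 − 2.733) ≈ 0.290014.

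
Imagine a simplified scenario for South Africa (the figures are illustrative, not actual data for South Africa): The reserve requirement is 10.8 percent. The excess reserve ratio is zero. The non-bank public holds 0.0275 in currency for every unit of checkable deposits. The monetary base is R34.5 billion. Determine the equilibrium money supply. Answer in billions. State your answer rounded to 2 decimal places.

The money multiplier is m = (1 + c) / (rr + c) = (1 + 0.0275) / (0.108 + 0.0275) ≈ 7.58303.
So M = m × MB = 7.58303 × 34.5 ≈ 261.6145 billion.

R261.61 billion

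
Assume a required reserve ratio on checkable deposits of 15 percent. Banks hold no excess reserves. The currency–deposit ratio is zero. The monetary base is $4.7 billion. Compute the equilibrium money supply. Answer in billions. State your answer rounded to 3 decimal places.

With no currency drain or excess reserves, the money multiplier is m = 1/rr = 1/0.15 ≈ 6.66667.
Money supply M = m × MB = 6.66667 × 4.7 ≈ 31.3333 billion.

$31.333 billion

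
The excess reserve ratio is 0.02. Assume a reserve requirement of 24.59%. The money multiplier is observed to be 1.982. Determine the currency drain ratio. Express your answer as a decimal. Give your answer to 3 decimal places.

Using m = 1.982. From m = (1 + c)/(c + rr + e), rearranging gives 1 + c = m·(c + rr + e), so c·(1 − m) = m·(rr + e) − 1.
Hence c = [m·(rr + e) − 1]/(1 − m) = [1.982 × (0.2459 + 0.02) − 1] / (1 − 1.982) ≈ 0.481656.

0.482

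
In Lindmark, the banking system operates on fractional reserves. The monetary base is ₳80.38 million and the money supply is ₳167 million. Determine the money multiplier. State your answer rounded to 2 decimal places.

The money multiplier is m = M / MB = 167 / 80.38 ≈ 2.07763.

2.08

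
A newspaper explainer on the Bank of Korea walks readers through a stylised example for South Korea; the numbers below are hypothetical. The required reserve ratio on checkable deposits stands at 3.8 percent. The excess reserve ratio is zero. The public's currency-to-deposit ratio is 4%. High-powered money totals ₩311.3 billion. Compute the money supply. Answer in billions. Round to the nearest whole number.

₩4151 billion

The money multiplier is m = (1 + c) / (rr + c) = (1 + 0.04) / (0.038 + 0.04) ≈ 13.3333.
So M = m × MB = 13.3333 × 311.3 ≈ 4150.6563 billion.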